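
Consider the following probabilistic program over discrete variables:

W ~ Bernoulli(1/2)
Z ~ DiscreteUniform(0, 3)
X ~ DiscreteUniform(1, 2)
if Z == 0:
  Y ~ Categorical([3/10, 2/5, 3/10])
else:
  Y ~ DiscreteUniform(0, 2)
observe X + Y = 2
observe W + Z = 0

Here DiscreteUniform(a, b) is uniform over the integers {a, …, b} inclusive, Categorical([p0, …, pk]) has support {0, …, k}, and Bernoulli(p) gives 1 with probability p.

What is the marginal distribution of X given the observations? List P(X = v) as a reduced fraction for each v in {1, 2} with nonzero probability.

P(X=1) = 4/7, P(X=2) = 3/7

Enumerate traces; 2 have nonzero weight after conditioning:
  (W=0, Z=0, X=1, Y=1) weight 1/40
  (W=0, Z=0, X=2, Y=0) weight 3/160
Group by X:
  weight(X=1) = 1/40
  weight(X=2) = 3/160
Total weight = 1/40 + 3/160 = 7/160
P(X=1 | obs) = 1/40 / 7/160 = 4/7
P(X=2 | obs) = 3/160 / 7/160 = 3/7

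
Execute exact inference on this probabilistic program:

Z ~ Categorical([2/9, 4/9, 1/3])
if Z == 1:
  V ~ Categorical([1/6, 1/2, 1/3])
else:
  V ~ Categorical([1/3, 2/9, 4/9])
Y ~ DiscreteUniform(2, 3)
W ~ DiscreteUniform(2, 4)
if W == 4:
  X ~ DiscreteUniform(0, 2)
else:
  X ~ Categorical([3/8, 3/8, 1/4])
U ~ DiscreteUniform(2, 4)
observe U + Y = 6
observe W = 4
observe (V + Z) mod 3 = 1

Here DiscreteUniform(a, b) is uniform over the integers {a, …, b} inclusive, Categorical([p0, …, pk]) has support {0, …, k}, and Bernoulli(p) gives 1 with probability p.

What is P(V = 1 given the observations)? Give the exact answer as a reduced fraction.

Enumerate traces; 18 have nonzero weight after conditioning:
  (Z=0, V=1, Y=2, W=4, X=0, U=4) weight 2/2187
  (Z=0, V=1, Y=2, W=4, X=1, U=4) weight 2/2187
  (Z=0, V=1, Y=2, W=4, X=2, U=4) weight 2/2187
  (Z=0, V=1, Y=3, W=4, X=0, U=3) weight 2/2187
  (Z=0, V=1, Y=3, W=4, X=1, U=3) weight 2/2187
  (Z=0, V=1, Y=3, W=4, X=2, U=3) weight 2/2187
  (Z=1, V=0, Y=2, W=4, X=0, U=4) weight 1/729
  (Z=1, V=0, Y=2, W=4, X=1, U=4) weight 1/729
  (Z=2, V=2, Y=2, W=4, X=0, U=4) weight 2/729
  … 9 more
Group by V:
  weight(V=0) = 2/243
  weight(V=1) = 4/729
  weight(V=2) = 4/243
Total weight = 2/243 + 4/729 + 4/243 = 22/729
P(V=0 | obs) = 2/243 / 22/729 = 3/11
P(V=1 | obs) = 4/729 / 22/729 = 2/11
P(V=2 | obs) = 4/243 / 22/729 = 6/11

P(V = 1 | obs) = 2/11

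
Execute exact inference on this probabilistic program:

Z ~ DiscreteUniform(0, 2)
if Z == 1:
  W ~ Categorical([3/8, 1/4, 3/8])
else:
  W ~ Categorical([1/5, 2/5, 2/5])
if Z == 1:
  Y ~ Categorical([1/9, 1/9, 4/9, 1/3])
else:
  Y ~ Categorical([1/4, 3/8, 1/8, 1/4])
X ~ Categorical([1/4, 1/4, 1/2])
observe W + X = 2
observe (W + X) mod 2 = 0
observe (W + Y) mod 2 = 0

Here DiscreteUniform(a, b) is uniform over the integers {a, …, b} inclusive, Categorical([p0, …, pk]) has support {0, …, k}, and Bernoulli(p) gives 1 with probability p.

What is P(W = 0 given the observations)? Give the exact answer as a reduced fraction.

P(W = 0 | obs) = 258/661

Enumerate traces; 18 have nonzero weight after conditioning:
  (Z=0, W=0, Y=0, X=2) weight 1/120
  (Z=0, W=0, Y=2, X=2) weight 1/240
  (Z=0, W=1, Y=1, X=1) weight 1/80
  (Z=0, W=1, Y=3, X=1) weight 1/120
  (Z=0, W=2, Y=0, X=0) weight 1/120
  (Z=0, W=2, Y=2, X=0) weight 1/240
  (Z=1, W=0, Y=0, X=2) weight 1/144
  (Z=1, W=0, Y=2, X=2) weight 1/36
  … 10 more
Group by W:
  weight(W=0) = 43/720
  weight(W=1) = 11/216
  weight(W=2) = 61/1440
Total weight = 43/720 + 11/216 + 61/1440 = 661/4320
P(W=0 | obs) = 43/720 / 661/4320 = 258/661
P(W=1 | obs) = 11/216 / 661/4320 = 220/661
P(W=2 | obs) = 61/1440 / 661/4320 = 183/661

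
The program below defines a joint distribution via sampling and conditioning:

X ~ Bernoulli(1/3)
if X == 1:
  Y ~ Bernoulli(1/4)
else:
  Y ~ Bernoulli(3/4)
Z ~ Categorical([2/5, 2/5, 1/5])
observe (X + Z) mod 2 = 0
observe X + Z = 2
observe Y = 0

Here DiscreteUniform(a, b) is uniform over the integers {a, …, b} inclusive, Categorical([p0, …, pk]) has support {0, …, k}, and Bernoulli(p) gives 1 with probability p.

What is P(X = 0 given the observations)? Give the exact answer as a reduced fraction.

Enumerate traces; 2 have nonzero weight after conditioning:
  (X=0, Y=0, Z=2) weight 1/30
  (X=1, Y=0, Z=1) weight 1/10
Group by X:
  weight(X=0) = 1/30
  weight(X=1) = 1/10
Total weight = 1/30 + 1/10 = 2/15
P(X=0 | obs) = 1/30 / 2/15 = 1/4
P(X=1 | obs) = 1/10 / 2/15 = 3/4

P(X = 0 | obs) = 1/4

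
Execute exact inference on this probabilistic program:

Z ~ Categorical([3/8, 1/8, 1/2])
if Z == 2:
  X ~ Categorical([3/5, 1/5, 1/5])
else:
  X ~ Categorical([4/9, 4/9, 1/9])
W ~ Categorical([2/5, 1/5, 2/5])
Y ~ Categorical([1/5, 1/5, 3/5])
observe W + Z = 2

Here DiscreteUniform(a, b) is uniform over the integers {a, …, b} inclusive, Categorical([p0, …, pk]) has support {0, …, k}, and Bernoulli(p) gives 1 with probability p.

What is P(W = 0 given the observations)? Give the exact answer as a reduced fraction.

P(W = 0 | obs) = 8/15

Enumerate traces; 27 have nonzero weight after conditioning:
  (Z=0, X=0, W=2, Y=0) weight 1/75
  (Z=0, X=0, W=2, Y=1) weight 1/75
  (Z=0, X=0, W=2, Y=2) weight 1/25
  (Z=0, X=1, W=2, Y=0) weight 1/75
  (Z=0, X=1, W=2, Y=1) weight 1/75
  (Z=0, X=1, W=2, Y=2) weight 1/25
  (Z=0, X=2, W=2, Y=0) weight 1/300
  (Z=0, X=2, W=2, Y=1) weight 1/300
  (Z=1, X=0, W=1, Y=0) weight 1/450
  (Z=2, X=0, W=0, Y=0) weight 3/125
  … 17 more
Group by W:
  weight(W=0) = 1/5
  weight(W=1) = 1/40
  weight(W=2) = 3/20
Total weight = 1/5 + 1/40 + 3/20 = 3/8
P(W=0 | obs) = 1/5 / 3/8 = 8/15
P(W=1 | obs) = 1/40 / 3/8 = 1/15
P(W=2 | obs) = 3/20 / 3/8 = 2/5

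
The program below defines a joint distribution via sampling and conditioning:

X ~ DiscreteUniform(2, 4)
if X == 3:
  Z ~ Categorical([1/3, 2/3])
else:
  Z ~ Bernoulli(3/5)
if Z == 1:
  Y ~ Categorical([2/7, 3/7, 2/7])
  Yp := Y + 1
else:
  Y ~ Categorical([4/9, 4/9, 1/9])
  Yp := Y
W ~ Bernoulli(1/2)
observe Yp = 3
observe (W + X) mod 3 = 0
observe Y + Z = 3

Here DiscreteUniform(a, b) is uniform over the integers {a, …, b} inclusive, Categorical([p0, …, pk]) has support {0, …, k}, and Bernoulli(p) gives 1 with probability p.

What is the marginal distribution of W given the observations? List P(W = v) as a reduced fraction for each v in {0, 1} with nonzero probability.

P(W=0) = 10/19, P(W=1) = 9/19

Enumerate traces; 2 have nonzero weight after conditioning:
  (X=2, Z=1, Y=2, W=1) weight 1/35
  (X=3, Z=1, Y=2, W=0) weight 2/63
Group by W:
  weight(W=0) = 2/63
  weight(W=1) = 1/35
Total weight = 2/63 + 1/35 = 19/315
P(W=0 | obs) = 2/63 / 19/315 = 10/19
P(W=1 | obs) = 1/35 / 19/315 = 9/19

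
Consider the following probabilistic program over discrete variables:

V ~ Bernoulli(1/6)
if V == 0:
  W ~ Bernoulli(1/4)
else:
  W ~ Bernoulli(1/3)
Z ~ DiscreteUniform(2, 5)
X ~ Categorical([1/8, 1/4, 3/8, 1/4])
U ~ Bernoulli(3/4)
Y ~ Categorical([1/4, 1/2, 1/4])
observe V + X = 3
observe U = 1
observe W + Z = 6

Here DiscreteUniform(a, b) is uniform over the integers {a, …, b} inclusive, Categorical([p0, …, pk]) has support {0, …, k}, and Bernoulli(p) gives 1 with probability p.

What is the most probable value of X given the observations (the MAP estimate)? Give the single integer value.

argmax_v P(X = v | obs) = 3

Enumerate traces; 6 have nonzero weight after conditioning:
  (V=0, W=1, Z=5, X=3, U=1, Y=0) weight 5/2048
  (V=0, W=1, Z=5, X=3, U=1, Y=1) weight 5/1024
  (V=0, W=1, Z=5, X=3, U=1, Y=2) weight 5/2048
  (V=1, W=1, Z=5, X=2, U=1, Y=0) weight 1/1024
  (V=1, W=1, Z=5, X=2, U=1, Y=1) weight 1/512
  (V=1, W=1, Z=5, X=2, U=1, Y=2) weight 1/1024
Group by X:
  weight(X=2) = 1/256
  weight(X=3) = 5/512
Total weight = 1/256 + 5/512 = 7/512
P(X=2 | obs) = 1/256 / 7/512 = 2/7
P(X=3 | obs) = 5/512 / 7/512 = 5/7
argmax = 3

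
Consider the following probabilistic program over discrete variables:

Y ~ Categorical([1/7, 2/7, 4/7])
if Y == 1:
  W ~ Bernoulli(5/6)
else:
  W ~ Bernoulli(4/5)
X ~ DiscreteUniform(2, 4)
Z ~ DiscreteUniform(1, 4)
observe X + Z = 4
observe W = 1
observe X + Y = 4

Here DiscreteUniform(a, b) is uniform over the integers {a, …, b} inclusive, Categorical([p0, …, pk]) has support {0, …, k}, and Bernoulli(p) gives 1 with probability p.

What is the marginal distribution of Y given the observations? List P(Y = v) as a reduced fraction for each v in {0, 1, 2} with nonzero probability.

P(Y=1) = 25/73, P(Y=2) = 48/73

Enumerate traces; 2 have nonzero weight after conditioning:
  (Y=1, W=1, X=3, Z=1) weight 5/252
  (Y=2, W=1, X=2, Z=2) weight 4/105
Group by Y:
  weight(Y=1) = 5/252
  weight(Y=2) = 4/105
Total weight = 5/252 + 4/105 = 73/1260
P(Y=1 | obs) = 5/252 / 73/1260 = 25/73
P(Y=2 | obs) = 4/105 / 73/1260 = 48/73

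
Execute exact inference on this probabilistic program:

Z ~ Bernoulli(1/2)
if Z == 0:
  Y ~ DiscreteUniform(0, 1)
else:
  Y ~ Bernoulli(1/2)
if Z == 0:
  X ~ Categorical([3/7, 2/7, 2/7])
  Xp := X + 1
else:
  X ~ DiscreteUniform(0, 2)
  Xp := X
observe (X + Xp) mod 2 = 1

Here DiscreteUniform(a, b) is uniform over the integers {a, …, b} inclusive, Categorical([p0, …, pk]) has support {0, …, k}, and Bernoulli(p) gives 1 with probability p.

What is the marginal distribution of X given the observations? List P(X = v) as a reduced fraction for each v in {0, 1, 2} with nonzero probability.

P(X=0) = 3/7, P(X=1) = 2/7, P(X=2) = 2/7

Enumerate traces; 6 have nonzero weight after conditioning:
  (Z=0, Y=0, X=0) weight 3/28
  (Z=0, Y=0, X=1) weight 1/14
  (Z=0, Y=0, X=2) weight 1/14
  (Z=0, Y=1, X=0) weight 3/28
  (Z=0, Y=1, X=1) weight 1/14
  (Z=0, Y=1, X=2) weight 1/14
Group by X:
  weight(X=0) = 3/14
  weight(X=1) = 1/7
  weight(X=2) = 1/7
Total weight = 3/14 + 1/7 + 1/7 = 1/2
P(X=0 | obs) = 3/14 / 1/2 = 3/7
P(X=1 | obs) = 1/7 / 1/2 = 2/7
P(X=2 | obs) = 1/7 / 1/2 = 2/7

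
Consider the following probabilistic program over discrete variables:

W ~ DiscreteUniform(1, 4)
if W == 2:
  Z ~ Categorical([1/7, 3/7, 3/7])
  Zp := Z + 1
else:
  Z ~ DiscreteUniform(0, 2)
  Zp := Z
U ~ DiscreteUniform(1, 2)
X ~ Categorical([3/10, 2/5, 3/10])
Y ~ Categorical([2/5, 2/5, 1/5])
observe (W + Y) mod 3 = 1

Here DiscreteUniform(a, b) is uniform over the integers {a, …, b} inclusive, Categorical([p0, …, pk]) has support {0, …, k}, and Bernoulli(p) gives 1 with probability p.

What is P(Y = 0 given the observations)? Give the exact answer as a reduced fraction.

P(Y = 0 | obs) = 4/7

Enumerate traces; 72 have nonzero weight after conditioning:
  (W=1, Z=0, U=1, X=0, Y=0) weight 1/200
  (W=1, Z=0, U=1, X=1, Y=0) weight 1/150
  (W=1, Z=0, U=1, X=2, Y=0) weight 1/200
  (W=1, Z=0, U=2, X=0, Y=0) weight 1/200
  (W=1, Z=0, U=2, X=1, Y=0) weight 1/150
  (W=1, Z=0, U=2, X=2, Y=0) weight 1/200
  (W=1, Z=1, U=1, X=0, Y=0) weight 1/200
  (W=1, Z=1, U=1, X=1, Y=0) weight 1/150
  (W=2, Z=0, U=1, X=0, Y=2) weight 3/2800
  (W=3, Z=0, U=1, X=0, Y=1) weight 1/200
  … 62 more
Group by Y:
  weight(Y=0) = 1/5
  weight(Y=1) = 1/10
  weight(Y=2) = 1/20
Total weight = 1/5 + 1/10 + 1/20 = 7/20
P(Y=0 | obs) = 1/5 / 7/20 = 4/7
P(Y=1 | obs) = 1/10 / 7/20 = 2/7
P(Y=2 | obs) = 1/20 / 7/20 = 1/7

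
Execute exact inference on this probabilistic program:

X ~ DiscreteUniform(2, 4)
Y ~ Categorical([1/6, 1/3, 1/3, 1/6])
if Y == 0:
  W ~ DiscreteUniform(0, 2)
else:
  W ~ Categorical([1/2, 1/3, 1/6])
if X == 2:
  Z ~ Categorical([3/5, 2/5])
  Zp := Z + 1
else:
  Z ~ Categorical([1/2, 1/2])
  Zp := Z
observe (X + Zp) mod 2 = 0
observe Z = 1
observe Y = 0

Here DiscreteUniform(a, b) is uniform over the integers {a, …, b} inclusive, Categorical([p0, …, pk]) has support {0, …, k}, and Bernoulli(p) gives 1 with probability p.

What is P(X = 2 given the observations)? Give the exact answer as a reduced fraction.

Enumerate traces; 6 have nonzero weight after conditioning:
  (X=2, Y=0, W=0, Z=1) weight 1/135
  (X=2, Y=0, W=1, Z=1) weight 1/135
  (X=2, Y=0, W=2, Z=1) weight 1/135
  (X=3, Y=0, W=0, Z=1) weight 1/108
  (X=3, Y=0, W=1, Z=1) weight 1/108
  (X=3, Y=0, W=2, Z=1) weight 1/108
Group by X:
  weight(X=2) = 1/45
  weight(X=3) = 1/36
Total weight = 1/45 + 1/36 = 1/20
P(X=2 | obs) = 1/45 / 1/20 = 4/9
P(X=3 | obs) = 1/36 / 1/20 = 5/9

P(X = 2 | obs) = 4/9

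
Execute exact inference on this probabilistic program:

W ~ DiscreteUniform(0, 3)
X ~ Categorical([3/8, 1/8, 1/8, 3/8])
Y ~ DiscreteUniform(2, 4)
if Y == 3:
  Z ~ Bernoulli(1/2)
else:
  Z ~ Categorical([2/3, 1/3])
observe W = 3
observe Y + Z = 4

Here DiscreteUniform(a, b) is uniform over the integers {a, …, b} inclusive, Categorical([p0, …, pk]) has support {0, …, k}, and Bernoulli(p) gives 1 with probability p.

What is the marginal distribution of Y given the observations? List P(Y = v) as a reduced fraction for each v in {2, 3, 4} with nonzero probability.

P(Y=3) = 3/7, P(Y=4) = 4/7

Enumerate traces; 8 have nonzero weight after conditioning:
  (W=3, X=0, Y=3, Z=1) weight 1/64
  (W=3, X=0, Y=4, Z=0) weight 1/48
  (W=3, X=1, Y=3, Z=1) weight 1/192
  (W=3, X=1, Y=4, Z=0) weight 1/144
  (W=3, X=2, Y=3, Z=1) weight 1/192
  (W=3, X=2, Y=4, Z=0) weight 1/144
  (W=3, X=3, Y=3, Z=1) weight 1/64
  (W=3, X=3, Y=4, Z=0) weight 1/48
Group by Y:
  weight(Y=3) = 1/24
  weight(Y=4) = 1/18
Total weight = 1/24 + 1/18 = 7/72
P(Y=3 | obs) = 1/24 / 7/72 = 3/7
P(Y=4 | obs) = 1/18 / 7/72 = 4/7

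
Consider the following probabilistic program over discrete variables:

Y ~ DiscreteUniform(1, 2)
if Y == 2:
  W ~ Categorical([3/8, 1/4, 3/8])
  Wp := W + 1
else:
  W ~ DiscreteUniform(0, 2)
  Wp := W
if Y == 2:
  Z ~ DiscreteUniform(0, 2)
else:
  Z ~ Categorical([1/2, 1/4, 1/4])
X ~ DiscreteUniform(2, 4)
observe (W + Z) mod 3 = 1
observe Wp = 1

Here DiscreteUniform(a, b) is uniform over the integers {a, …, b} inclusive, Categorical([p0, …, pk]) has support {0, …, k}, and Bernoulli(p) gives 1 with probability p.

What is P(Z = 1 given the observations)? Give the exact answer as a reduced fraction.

Enumerate traces; 6 have nonzero weight after conditioning:
  (Y=1, W=1, Z=0, X=2) weight 1/36
  (Y=1, W=1, Z=0, X=3) weight 1/36
  (Y=1, W=1, Z=0, X=4) weight 1/36
  (Y=2, W=0, Z=1, X=2) weight 1/48
  (Y=2, W=0, Z=1, X=3) weight 1/48
  (Y=2, W=0, Z=1, X=4) weight 1/48
Group by Z:
  weight(Z=0) = 1/12
  weight(Z=1) = 1/16
Total weight = 1/12 + 1/16 = 7/48
P(Z=0 | obs) = 1/12 / 7/48 = 4/7
P(Z=1 | obs) = 1/16 / 7/48 = 3/7

P(Z = 1 | obs) = 3/7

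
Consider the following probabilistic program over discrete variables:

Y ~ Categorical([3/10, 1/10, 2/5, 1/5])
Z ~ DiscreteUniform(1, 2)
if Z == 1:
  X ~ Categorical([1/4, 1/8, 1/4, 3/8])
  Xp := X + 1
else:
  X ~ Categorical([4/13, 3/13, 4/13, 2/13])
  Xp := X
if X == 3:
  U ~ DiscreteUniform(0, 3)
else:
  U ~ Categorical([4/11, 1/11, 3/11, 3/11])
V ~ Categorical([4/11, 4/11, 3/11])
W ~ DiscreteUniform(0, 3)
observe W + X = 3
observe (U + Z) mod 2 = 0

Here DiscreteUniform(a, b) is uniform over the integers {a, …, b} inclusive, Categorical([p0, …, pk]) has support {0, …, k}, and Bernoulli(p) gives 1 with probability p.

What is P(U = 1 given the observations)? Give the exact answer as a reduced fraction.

P(U = 1 | obs) = 689/4714

Enumerate traces; 192 have nonzero weight after conditioning:
  (Y=0, Z=1, X=0, U=1, V=0, W=3) weight 3/9680
  (Y=0, Z=1, X=0, U=1, V=1, W=3) weight 3/9680
  (Y=0, Z=1, X=0, U=1, V=2, W=3) weight 9/38720
  (Y=0, Z=1, X=0, U=3, V=0, W=3) weight 9/9680
  (Y=0, Z=1, X=0, U=3, V=1, W=3) weight 9/9680
  (Y=0, Z=1, X=0, U=3, V=2, W=3) weight 27/38720
  (Y=0, Z=1, X=1, U=1, V=0, W=2) weight 3/19360
  (Y=0, Z=1, X=1, U=1, V=1, W=2) weight 3/19360
  (Y=0, Z=2, X=0, U=0, V=0, W=3) weight 12/7865
  (Y=0, Z=2, X=0, U=2, V=0, W=3) weight 9/7865
  … 182 more
Group by U:
  weight(U=0) = 9/208
  weight(U=1) = 53/2816
  weight(U=2) = 7/208
  weight(U=3) = 93/2816
Total weight = 9/208 + 53/2816 + 7/208 + 93/2816 = 2357/18304
P(U=0 | obs) = 9/208 / 2357/18304 = 792/2357
P(U=1 | obs) = 53/2816 / 2357/18304 = 689/4714
P(U=2 | obs) = 7/208 / 2357/18304 = 616/2357
P(U=3 | obs) = 93/2816 / 2357/18304 = 1209/4714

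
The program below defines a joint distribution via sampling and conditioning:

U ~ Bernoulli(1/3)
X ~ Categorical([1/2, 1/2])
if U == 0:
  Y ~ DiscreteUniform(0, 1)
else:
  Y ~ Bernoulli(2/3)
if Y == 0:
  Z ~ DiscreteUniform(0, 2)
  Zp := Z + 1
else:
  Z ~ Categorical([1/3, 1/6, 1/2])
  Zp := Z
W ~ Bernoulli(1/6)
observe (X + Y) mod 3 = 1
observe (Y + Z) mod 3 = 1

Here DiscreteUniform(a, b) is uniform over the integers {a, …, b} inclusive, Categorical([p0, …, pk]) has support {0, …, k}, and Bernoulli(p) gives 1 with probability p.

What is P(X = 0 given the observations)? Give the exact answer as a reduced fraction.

Enumerate traces; 8 have nonzero weight after conditioning:
  (U=0, X=0, Y=1, Z=0, W=0) weight 5/108
  (U=0, X=0, Y=1, Z=0, W=1) weight 1/108
  (U=0, X=1, Y=0, Z=1, W=0) weight 5/108
  (U=0, X=1, Y=0, Z=1, W=1) weight 1/108
  (U=1, X=0, Y=1, Z=0, W=0) weight 5/162
  (U=1, X=0, Y=1, Z=0, W=1) weight 1/162
  (U=1, X=1, Y=0, Z=1, W=0) weight 5/324
  (U=1, X=1, Y=0, Z=1, W=1) weight 1/324
Group by X:
  weight(X=0) = 5/54
  weight(X=1) = 2/27
Total weight = 5/54 + 2/27 = 1/6
P(X=0 | obs) = 5/54 / 1/6 = 5/9
P(X=1 | obs) = 2/27 / 1/6 = 4/9

P(X = 0 | obs) = 5/9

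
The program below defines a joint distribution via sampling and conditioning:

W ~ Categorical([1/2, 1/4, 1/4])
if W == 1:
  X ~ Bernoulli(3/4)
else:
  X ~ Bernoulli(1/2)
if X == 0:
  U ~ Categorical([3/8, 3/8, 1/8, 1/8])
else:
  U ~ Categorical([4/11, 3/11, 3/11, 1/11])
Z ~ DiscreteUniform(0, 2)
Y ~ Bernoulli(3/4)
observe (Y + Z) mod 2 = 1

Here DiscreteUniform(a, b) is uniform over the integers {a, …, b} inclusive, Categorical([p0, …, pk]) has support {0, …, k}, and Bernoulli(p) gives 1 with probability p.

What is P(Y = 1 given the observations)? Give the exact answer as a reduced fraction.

P(Y = 1 | obs) = 6/7

Enumerate traces; 72 have nonzero weight after conditioning:
  (W=0, X=0, U=0, Z=0, Y=1) weight 3/128
  (W=0, X=0, U=0, Z=1, Y=0) weight 1/128
  (W=0, X=0, U=0, Z=2, Y=1) weight 3/128
  (W=0, X=0, U=1, Z=0, Y=1) weight 3/128
  (W=0, X=0, U=1, Z=1, Y=0) weight 1/128
  (W=0, X=0, U=1, Z=2, Y=1) weight 3/128
  (W=0, X=0, U=2, Z=0, Y=1) weight 1/128
  (W=0, X=0, U=2, Z=1, Y=0) weight 1/384
  … 64 more
Group by Y:
  weight(Y=0) = 1/12
  weight(Y=1) = 1/2
Total weight = 1/12 + 1/2 = 7/12
P(Y=0 | obs) = 1/12 / 7/12 = 1/7
P(Y=1 | obs) = 1/2 / 7/12 = 6/7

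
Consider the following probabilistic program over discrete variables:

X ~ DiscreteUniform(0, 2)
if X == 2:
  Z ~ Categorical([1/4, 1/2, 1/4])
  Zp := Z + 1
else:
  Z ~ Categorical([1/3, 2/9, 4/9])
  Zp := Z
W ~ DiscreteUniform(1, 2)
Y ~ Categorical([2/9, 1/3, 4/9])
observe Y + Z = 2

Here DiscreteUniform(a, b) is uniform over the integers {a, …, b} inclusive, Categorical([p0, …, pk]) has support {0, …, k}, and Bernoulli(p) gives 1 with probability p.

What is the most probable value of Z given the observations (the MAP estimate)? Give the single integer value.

argmax_v P(Z = v | obs) = 0

Enumerate traces; 18 have nonzero weight after conditioning:
  (X=0, Z=0, W=1, Y=2) weight 2/81
  (X=0, Z=0, W=2, Y=2) weight 2/81
  (X=0, Z=1, W=1, Y=1) weight 1/81
  (X=0, Z=1, W=2, Y=1) weight 1/81
  (X=0, Z=2, W=1, Y=0) weight 4/243
  (X=0, Z=2, W=2, Y=0) weight 4/243
  (X=1, Z=0, W=1, Y=2) weight 2/81
  (X=1, Z=0, W=2, Y=2) weight 2/81
  … 10 more
Group by Z:
  weight(Z=0) = 11/81
  weight(Z=1) = 17/162
  weight(Z=2) = 41/486
Total weight = 11/81 + 17/162 + 41/486 = 79/243
P(Z=0 | obs) = 11/81 / 79/243 = 33/79
P(Z=1 | obs) = 17/162 / 79/243 = 51/158
P(Z=2 | obs) = 41/486 / 79/243 = 41/158
argmax = 0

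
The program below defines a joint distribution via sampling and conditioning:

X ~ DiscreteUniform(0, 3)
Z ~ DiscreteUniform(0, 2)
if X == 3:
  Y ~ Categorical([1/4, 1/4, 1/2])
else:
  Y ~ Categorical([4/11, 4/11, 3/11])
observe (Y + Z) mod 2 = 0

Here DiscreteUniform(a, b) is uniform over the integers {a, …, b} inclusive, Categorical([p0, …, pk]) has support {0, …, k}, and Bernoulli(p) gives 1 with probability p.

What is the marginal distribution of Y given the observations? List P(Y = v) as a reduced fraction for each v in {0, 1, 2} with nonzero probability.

P(Y=0) = 118/293, P(Y=1) = 59/293, P(Y=2) = 116/293

Enumerate traces; 20 have nonzero weight after conditioning:
  (X=0, Z=0, Y=0) weight 1/33
  (X=0, Z=0, Y=2) weight 1/44
  (X=0, Z=1, Y=1) weight 1/33
  (X=0, Z=2, Y=0) weight 1/33
  (X=0, Z=2, Y=2) weight 1/44
  (X=1, Z=0, Y=0) weight 1/33
  (X=1, Z=0, Y=2) weight 1/44
  (X=1, Z=1, Y=1) weight 1/33
  … 12 more
Group by Y:
  weight(Y=0) = 59/264
  weight(Y=1) = 59/528
  weight(Y=2) = 29/132
Total weight = 59/264 + 59/528 + 29/132 = 293/528
P(Y=0 | obs) = 59/264 / 293/528 = 118/293
P(Y=1 | obs) = 59/528 / 293/528 = 59/293
P(Y=2 | obs) = 29/132 / 293/528 = 116/293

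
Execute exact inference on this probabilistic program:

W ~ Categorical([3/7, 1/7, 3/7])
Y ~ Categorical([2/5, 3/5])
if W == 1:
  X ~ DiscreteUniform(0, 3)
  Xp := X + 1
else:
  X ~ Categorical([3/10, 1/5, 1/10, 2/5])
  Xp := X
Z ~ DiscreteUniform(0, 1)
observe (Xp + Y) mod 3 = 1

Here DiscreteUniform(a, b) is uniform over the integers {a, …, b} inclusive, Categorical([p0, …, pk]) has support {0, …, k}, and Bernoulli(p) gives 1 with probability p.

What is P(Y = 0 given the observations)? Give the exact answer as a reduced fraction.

Enumerate traces; 18 have nonzero weight after conditioning:
  (W=0, Y=0, X=1, Z=0) weight 3/175
  (W=0, Y=0, X=1, Z=1) weight 3/175
  (W=0, Y=1, X=0, Z=0) weight 27/700
  (W=0, Y=1, X=0, Z=1) weight 27/700
  (W=0, Y=1, X=3, Z=0) weight 9/175
  (W=0, Y=1, X=3, Z=1) weight 9/175
  (W=1, Y=0, X=0, Z=0) weight 1/140
  (W=1, Y=0, X=0, Z=1) weight 1/140
  … 10 more
Group by Y:
  weight(Y=0) = 17/175
  weight(Y=1) = 267/700
Total weight = 17/175 + 267/700 = 67/140
P(Y=0 | obs) = 17/175 / 67/140 = 68/335
P(Y=1 | obs) = 267/700 / 67/140 = 267/335

P(Y = 0 | obs) = 68/335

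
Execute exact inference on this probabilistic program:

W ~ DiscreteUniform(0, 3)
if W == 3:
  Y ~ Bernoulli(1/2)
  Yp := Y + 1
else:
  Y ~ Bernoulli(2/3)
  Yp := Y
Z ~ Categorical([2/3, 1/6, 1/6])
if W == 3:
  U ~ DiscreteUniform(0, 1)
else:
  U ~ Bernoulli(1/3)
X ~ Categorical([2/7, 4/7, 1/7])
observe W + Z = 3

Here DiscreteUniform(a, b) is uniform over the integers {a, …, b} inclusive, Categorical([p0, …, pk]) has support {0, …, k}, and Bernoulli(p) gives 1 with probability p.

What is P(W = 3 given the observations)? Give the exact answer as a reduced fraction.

P(W = 3 | obs) = 2/3

Enumerate traces; 36 have nonzero weight after conditioning:
  (W=1, Y=0, Z=2, U=0, X=0) weight 1/378
  (W=1, Y=0, Z=2, U=0, X=1) weight 1/189
  (W=1, Y=0, Z=2, U=0, X=2) weight 1/756
  (W=1, Y=0, Z=2, U=1, X=0) weight 1/756
  (W=1, Y=0, Z=2, U=1, X=1) weight 1/378
  (W=1, Y=0, Z=2, U=1, X=2) weight 1/1512
  (W=1, Y=1, Z=2, U=0, X=0) weight 1/189
  (W=1, Y=1, Z=2, U=0, X=1) weight 2/189
  (W=2, Y=0, Z=1, U=0, X=0) weight 1/378
  (W=3, Y=0, Z=0, U=0, X=0) weight 1/84
  … 26 more
Group by W:
  weight(W=1) = 1/24
  weight(W=2) = 1/24
  weight(W=3) = 1/6
Total weight = 1/24 + 1/24 + 1/6 = 1/4
P(W=1 | obs) = 1/24 / 1/4 = 1/6
P(W=2 | obs) = 1/24 / 1/4 = 1/6
P(W=3 | obs) = 1/6 / 1/4 = 2/3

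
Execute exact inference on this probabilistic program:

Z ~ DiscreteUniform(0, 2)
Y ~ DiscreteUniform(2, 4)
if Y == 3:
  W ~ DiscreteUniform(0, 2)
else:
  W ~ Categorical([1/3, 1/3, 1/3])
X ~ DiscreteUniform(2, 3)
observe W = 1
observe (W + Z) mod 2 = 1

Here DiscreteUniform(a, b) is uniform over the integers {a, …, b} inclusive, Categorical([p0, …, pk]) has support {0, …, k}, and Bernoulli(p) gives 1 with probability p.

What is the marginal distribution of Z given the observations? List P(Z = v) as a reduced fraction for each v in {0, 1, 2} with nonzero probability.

Enumerate traces; 12 have nonzero weight after conditioning:
  (Z=0, Y=2, W=1, X=2) weight 1/54
  (Z=0, Y=2, W=1, X=3) weight 1/54
  (Z=0, Y=3, W=1, X=2) weight 1/54
  (Z=0, Y=3, W=1, X=3) weight 1/54
  (Z=0, Y=4, W=1, X=2) weight 1/54
  (Z=0, Y=4, W=1, X=3) weight 1/54
  (Z=2, Y=2, W=1, X=2) weight 1/54
  (Z=2, Y=2, W=1, X=3) weight 1/54
  … 4 more
Group by Z:
  weight(Z=0) = 1/9
  weight(Z=2) = 1/9
Total weight = 1/9 + 1/9 = 2/9
P(Z=0 | obs) = 1/9 / 2/9 = 1/2
P(Z=2 | obs) = 1/9 / 2/9 = 1/2

P(Z=0) = 1/2, P(Z=2) = 1/2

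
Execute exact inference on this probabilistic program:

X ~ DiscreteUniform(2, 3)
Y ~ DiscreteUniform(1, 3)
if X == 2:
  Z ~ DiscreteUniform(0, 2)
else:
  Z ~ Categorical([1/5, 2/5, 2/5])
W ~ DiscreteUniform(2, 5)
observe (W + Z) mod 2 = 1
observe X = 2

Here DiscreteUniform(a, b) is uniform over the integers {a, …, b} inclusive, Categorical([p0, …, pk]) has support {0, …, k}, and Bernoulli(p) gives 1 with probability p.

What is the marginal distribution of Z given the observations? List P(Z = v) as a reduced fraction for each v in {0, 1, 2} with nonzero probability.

Enumerate traces; 18 have nonzero weight after conditioning:
  (X=2, Y=1, Z=0, W=3) weight 1/72
  (X=2, Y=1, Z=0, W=5) weight 1/72
  (X=2, Y=1, Z=1, W=2) weight 1/72
  (X=2, Y=1, Z=1, W=4) weight 1/72
  (X=2, Y=1, Z=2, W=3) weight 1/72
  (X=2, Y=1, Z=2, W=5) weight 1/72
  (X=2, Y=2, Z=0, W=3) weight 1/72
  (X=2, Y=2, Z=0, W=5) weight 1/72
  … 10 more
Group by Z:
  weight(Z=0) = 1/12
  weight(Z=1) = 1/12
  weight(Z=2) = 1/12
Total weight = 1/12 + 1/12 + 1/12 = 1/4
P(Z=0 | obs) = 1/12 / 1/4 = 1/3
P(Z=1 | obs) = 1/12 / 1/4 = 1/3
P(Z=2 | obs) = 1/12 / 1/4 = 1/3

P(Z=0) = 1/3, P(Z=1) = 1/3, P(Z=2) = 1/3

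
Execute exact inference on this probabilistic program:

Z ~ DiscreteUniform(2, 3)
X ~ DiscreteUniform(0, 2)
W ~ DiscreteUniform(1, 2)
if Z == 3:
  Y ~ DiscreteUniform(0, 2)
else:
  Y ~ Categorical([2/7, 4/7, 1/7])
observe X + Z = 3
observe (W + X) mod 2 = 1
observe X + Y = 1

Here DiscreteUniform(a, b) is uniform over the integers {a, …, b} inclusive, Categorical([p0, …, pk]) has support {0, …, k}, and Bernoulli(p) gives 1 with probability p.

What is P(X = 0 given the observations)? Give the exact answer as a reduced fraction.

Enumerate traces; 2 have nonzero weight after conditioning:
  (Z=2, X=1, W=2, Y=0) weight 1/42
  (Z=3, X=0, W=1, Y=1) weight 1/36
Group by X:
  weight(X=0) = 1/36
  weight(X=1) = 1/42
Total weight = 1/36 + 1/42 = 13/252
P(X=0 | obs) = 1/36 / 13/252 = 7/13
P(X=1 | obs) = 1/42 / 13/252 = 6/13

P(X = 0 | obs) = 7/13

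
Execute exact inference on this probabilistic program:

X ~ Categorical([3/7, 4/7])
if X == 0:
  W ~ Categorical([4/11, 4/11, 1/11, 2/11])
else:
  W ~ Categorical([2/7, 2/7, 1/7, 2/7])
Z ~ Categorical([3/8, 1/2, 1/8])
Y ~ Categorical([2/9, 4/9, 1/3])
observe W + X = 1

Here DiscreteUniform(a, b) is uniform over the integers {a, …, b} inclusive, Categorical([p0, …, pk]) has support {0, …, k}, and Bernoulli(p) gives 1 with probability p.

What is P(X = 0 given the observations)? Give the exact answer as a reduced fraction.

P(X = 0 | obs) = 21/43

Enumerate traces; 18 have nonzero weight after conditioning:
  (X=0, W=1, Z=0, Y=0) weight 1/77
  (X=0, W=1, Z=0, Y=1) weight 2/77
  (X=0, W=1, Z=0, Y=2) weight 3/154
  (X=0, W=1, Z=1, Y=0) weight 4/231
  (X=0, W=1, Z=1, Y=1) weight 8/231
  (X=0, W=1, Z=1, Y=2) weight 2/77
  (X=0, W=1, Z=2, Y=0) weight 1/231
  (X=0, W=1, Z=2, Y=1) weight 2/231
  (X=1, W=0, Z=0, Y=0) weight 2/147
  … 9 more
Group by X:
  weight(X=0) = 12/77
  weight(X=1) = 8/49
Total weight = 12/77 + 8/49 = 172/539
P(X=0 | obs) = 12/77 / 172/539 = 21/43
P(X=1 | obs) = 8/49 / 172/539 = 22/43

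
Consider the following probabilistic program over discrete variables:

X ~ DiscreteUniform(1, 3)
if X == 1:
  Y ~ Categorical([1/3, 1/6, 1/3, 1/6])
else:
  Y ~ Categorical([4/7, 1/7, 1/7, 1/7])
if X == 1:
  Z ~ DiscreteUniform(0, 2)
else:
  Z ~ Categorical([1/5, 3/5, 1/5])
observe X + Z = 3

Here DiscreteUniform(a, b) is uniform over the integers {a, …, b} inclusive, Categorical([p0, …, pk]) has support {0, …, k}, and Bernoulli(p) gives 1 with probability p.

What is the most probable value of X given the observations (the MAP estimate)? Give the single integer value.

argmax_v P(X = v | obs) = 2

Enumerate traces; 12 have nonzero weight after conditioning:
  (X=1, Y=0, Z=2) weight 1/27
  (X=1, Y=1, Z=2) weight 1/54
  (X=1, Y=2, Z=2) weight 1/27
  (X=1, Y=3, Z=2) weight 1/54
  (X=2, Y=0, Z=1) weight 4/35
  (X=2, Y=1, Z=1) weight 1/35
  (X=2, Y=2, Z=1) weight 1/35
  (X=2, Y=3, Z=1) weight 1/35
  (X=3, Y=0, Z=0) weight 4/105
  … 3 more
Group by X:
  weight(X=1) = 1/9
  weight(X=2) = 1/5
  weight(X=3) = 1/15
Total weight = 1/9 + 1/5 + 1/15 = 17/45
P(X=1 | obs) = 1/9 / 17/45 = 5/17
P(X=2 | obs) = 1/5 / 17/45 = 9/17
P(X=3 | obs) = 1/15 / 17/45 = 3/17
argmax = 2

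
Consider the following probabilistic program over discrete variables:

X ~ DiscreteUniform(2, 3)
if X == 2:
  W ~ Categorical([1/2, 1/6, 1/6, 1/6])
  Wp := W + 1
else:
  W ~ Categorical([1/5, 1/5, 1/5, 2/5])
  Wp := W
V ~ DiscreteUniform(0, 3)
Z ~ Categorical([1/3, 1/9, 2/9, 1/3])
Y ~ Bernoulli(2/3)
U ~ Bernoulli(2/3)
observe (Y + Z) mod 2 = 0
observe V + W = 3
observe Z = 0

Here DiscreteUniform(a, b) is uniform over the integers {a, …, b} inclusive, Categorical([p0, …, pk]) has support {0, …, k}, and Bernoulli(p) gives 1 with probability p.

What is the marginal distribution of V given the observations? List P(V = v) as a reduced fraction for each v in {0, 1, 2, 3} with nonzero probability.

P(V=0) = 17/60, P(V=1) = 11/60, P(V=2) = 11/60, P(V=3) = 7/20

Enumerate traces; 16 have nonzero weight after conditioning:
  (X=2, W=0, V=3, Z=0, Y=0, U=0) weight 1/432
  (X=2, W=0, V=3, Z=0, Y=0, U=1) weight 1/216
  (X=2, W=1, V=2, Z=0, Y=0, U=0) weight 1/1296
  (X=2, W=1, V=2, Z=0, Y=0, U=1) weight 1/648
  (X=2, W=2, V=1, Z=0, Y=0, U=0) weight 1/1296
  (X=2, W=2, V=1, Z=0, Y=0, U=1) weight 1/648
  (X=2, W=3, V=0, Z=0, Y=0, U=0) weight 1/1296
  (X=2, W=3, V=0, Z=0, Y=0, U=1) weight 1/648
  … 8 more
Group by V:
  weight(V=0) = 17/2160
  weight(V=1) = 11/2160
  weight(V=2) = 11/2160
  weight(V=3) = 7/720
Total weight = 17/2160 + 11/2160 + 11/2160 + 7/720 = 1/36
P(V=0 | obs) = 17/2160 / 1/36 = 17/60
P(V=1 | obs) = 11/2160 / 1/36 = 11/60
P(V=2 | obs) = 11/2160 / 1/36 = 11/60
P(V=3 | obs) = 7/720 / 1/36 = 7/20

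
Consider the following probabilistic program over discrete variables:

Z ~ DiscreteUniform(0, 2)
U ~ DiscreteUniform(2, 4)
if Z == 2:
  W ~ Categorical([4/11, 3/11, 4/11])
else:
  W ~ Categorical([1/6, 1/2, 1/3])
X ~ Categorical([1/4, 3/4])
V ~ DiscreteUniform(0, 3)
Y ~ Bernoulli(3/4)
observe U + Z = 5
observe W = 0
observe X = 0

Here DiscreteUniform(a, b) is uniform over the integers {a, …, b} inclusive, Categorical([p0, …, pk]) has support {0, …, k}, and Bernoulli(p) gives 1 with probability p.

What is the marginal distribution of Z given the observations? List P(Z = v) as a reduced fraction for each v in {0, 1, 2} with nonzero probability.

P(Z=1) = 11/35, P(Z=2) = 24/35

Enumerate traces; 16 have nonzero weight after conditioning:
  (Z=1, U=4, W=0, X=0, V=0, Y=0) weight 1/3456
  (Z=1, U=4, W=0, X=0, V=0, Y=1) weight 1/1152
  (Z=1, U=4, W=0, X=0, V=1, Y=0) weight 1/3456
  (Z=1, U=4, W=0, X=0, V=1, Y=1) weight 1/1152
  (Z=1, U=4, W=0, X=0, V=2, Y=0) weight 1/3456
  (Z=1, U=4, W=0, X=0, V=2, Y=1) weight 1/1152
  (Z=1, U=4, W=0, X=0, V=3, Y=0) weight 1/3456
  (Z=1, U=4, W=0, X=0, V=3, Y=1) weight 1/1152
  (Z=2, U=3, W=0, X=0, V=0, Y=0) weight 1/1584
  … 7 more
Group by Z:
  weight(Z=1) = 1/216
  weight(Z=2) = 1/99
Total weight = 1/216 + 1/99 = 35/2376
P(Z=1 | obs) = 1/216 / 35/2376 = 11/35
P(Z=2 | obs) = 1/99 / 35/2376 = 24/35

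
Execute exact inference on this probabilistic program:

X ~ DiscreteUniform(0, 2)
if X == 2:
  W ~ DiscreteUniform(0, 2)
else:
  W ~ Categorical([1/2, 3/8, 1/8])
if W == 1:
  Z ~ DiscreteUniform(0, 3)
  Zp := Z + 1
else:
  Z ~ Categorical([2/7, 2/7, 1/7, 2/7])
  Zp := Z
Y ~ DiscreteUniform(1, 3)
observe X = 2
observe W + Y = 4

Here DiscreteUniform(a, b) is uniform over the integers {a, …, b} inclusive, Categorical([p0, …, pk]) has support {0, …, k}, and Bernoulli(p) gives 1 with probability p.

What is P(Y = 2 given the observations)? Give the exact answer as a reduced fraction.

Enumerate traces; 8 have nonzero weight after conditioning:
  (X=2, W=1, Z=0, Y=3) weight 1/108
  (X=2, W=1, Z=1, Y=3) weight 1/108
  (X=2, W=1, Z=2, Y=3) weight 1/108
  (X=2, W=1, Z=3, Y=3) weight 1/108
  (X=2, W=2, Z=0, Y=2) weight 2/189
  (X=2, W=2, Z=1, Y=2) weight 2/189
  (X=2, W=2, Z=2, Y=2) weight 1/189
  (X=2, W=2, Z=3, Y=2) weight 2/189
Group by Y:
  weight(Y=2) = 1/27
  weight(Y=3) = 1/27
Total weight = 1/27 + 1/27 = 2/27
P(Y=2 | obs) = 1/27 / 2/27 = 1/2
P(Y=3 | obs) = 1/27 / 2/27 = 1/2

P(Y = 2 | obs) = 1/2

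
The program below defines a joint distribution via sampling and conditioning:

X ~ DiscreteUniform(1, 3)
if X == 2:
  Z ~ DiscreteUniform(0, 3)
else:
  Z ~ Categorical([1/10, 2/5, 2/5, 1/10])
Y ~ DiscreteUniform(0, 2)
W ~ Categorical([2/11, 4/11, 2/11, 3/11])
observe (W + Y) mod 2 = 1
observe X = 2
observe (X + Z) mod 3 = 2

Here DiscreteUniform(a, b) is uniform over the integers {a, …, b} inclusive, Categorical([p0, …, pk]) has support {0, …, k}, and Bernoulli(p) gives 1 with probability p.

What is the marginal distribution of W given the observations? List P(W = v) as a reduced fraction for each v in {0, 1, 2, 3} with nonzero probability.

Enumerate traces; 12 have nonzero weight after conditioning:
  (X=2, Z=0, Y=0, W=1) weight 1/99
  (X=2, Z=0, Y=0, W=3) weight 1/132
  (X=2, Z=0, Y=1, W=0) weight 1/198
  (X=2, Z=0, Y=1, W=2) weight 1/198
  (X=2, Z=0, Y=2, W=1) weight 1/99
  (X=2, Z=0, Y=2, W=3) weight 1/132
  (X=2, Z=3, Y=0, W=1) weight 1/99
  (X=2, Z=3, Y=0, W=3) weight 1/132
  … 4 more
Group by W:
  weight(W=0) = 1/99
  weight(W=1) = 4/99
  weight(W=2) = 1/99
  weight(W=3) = 1/33
Total weight = 1/99 + 4/99 + 1/99 + 1/33 = 1/11
P(W=0 | obs) = 1/99 / 1/11 = 1/9
P(W=1 | obs) = 4/99 / 1/11 = 4/9
P(W=2 | obs) = 1/99 / 1/11 = 1/9
P(W=3 | obs) = 1/33 / 1/11 = 1/3

P(W=0) = 1/9, P(W=1) = 4/9, P(W=2) = 1/9, P(W=3) = 1/3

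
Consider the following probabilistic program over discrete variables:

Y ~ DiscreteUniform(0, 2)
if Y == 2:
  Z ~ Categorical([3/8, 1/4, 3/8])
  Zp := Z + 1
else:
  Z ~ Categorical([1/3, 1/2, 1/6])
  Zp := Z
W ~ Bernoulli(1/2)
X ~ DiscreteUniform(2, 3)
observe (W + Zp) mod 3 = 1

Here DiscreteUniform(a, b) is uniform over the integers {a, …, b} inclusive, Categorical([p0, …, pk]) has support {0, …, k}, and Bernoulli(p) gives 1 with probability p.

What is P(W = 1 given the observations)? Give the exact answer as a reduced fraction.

Enumerate traces; 12 have nonzero weight after conditioning:
  (Y=0, Z=0, W=1, X=2) weight 1/36
  (Y=0, Z=0, W=1, X=3) weight 1/36
  (Y=0, Z=1, W=0, X=2) weight 1/24
  (Y=0, Z=1, W=0, X=3) weight 1/24
  (Y=1, Z=0, W=1, X=2) weight 1/36
  (Y=1, Z=0, W=1, X=3) weight 1/36
  (Y=1, Z=1, W=0, X=2) weight 1/24
  (Y=1, Z=1, W=0, X=3) weight 1/24
  … 4 more
Group by W:
  weight(W=0) = 11/48
  weight(W=1) = 25/144
Total weight = 11/48 + 25/144 = 29/72
P(W=0 | obs) = 11/48 / 29/72 = 33/58
P(W=1 | obs) = 25/144 / 29/72 = 25/58

P(W = 1 | obs) = 25/58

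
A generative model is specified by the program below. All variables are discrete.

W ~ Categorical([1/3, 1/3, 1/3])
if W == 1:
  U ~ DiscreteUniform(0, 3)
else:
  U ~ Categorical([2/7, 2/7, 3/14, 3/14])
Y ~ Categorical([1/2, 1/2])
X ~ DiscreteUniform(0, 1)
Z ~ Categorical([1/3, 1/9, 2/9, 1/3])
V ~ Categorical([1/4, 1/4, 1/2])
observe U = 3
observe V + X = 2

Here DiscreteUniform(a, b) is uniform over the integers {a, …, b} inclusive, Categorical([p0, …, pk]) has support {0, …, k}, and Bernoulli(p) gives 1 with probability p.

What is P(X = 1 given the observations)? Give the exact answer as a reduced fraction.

P(X = 1 | obs) = 1/3

Enumerate traces; 48 have nonzero weight after conditioning:
  (W=0, U=3, Y=0, X=0, Z=0, V=2) weight 1/336
  (W=0, U=3, Y=0, X=0, Z=1, V=2) weight 1/1008
  (W=0, U=3, Y=0, X=0, Z=2, V=2) weight 1/504
  (W=0, U=3, Y=0, X=0, Z=3, V=2) weight 1/336
  (W=0, U=3, Y=0, X=1, Z=0, V=1) weight 1/672
  (W=0, U=3, Y=0, X=1, Z=1, V=1) weight 1/2016
  (W=0, U=3, Y=0, X=1, Z=2, V=1) weight 1/1008
  (W=0, U=3, Y=0, X=1, Z=3, V=1) weight 1/672
  … 40 more
Group by X:
  weight(X=0) = 19/336
  weight(X=1) = 19/672
Total weight = 19/336 + 19/672 = 19/224
P(X=0 | obs) = 19/336 / 19/224 = 2/3
P(X=1 | obs) = 19/672 / 19/224 = 1/3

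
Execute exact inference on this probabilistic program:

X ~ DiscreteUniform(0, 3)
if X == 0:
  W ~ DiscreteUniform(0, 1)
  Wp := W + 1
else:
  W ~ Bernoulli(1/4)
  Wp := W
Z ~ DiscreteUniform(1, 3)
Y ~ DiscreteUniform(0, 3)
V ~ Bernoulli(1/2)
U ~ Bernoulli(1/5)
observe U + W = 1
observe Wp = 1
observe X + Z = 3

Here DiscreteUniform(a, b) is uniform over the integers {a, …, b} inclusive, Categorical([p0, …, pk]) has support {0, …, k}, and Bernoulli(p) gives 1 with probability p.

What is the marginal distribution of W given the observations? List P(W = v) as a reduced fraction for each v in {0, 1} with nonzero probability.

P(W=0) = 1/5, P(W=1) = 4/5

Enumerate traces; 24 have nonzero weight after conditioning:
  (X=0, W=0, Z=3, Y=0, V=0, U=1) weight 1/960
  (X=0, W=0, Z=3, Y=0, V=1, U=1) weight 1/960
  (X=0, W=0, Z=3, Y=1, V=0, U=1) weight 1/960
  (X=0, W=0, Z=3, Y=1, V=1, U=1) weight 1/960
  (X=0, W=0, Z=3, Y=2, V=0, U=1) weight 1/960
  (X=0, W=0, Z=3, Y=2, V=1, U=1) weight 1/960
  (X=0, W=0, Z=3, Y=3, V=0, U=1) weight 1/960
  (X=0, W=0, Z=3, Y=3, V=1, U=1) weight 1/960
  (X=1, W=1, Z=2, Y=0, V=0, U=0) weight 1/480
  … 15 more
Group by W:
  weight(W=0) = 1/120
  weight(W=1) = 1/30
Total weight = 1/120 + 1/30 = 1/24
P(W=0 | obs) = 1/120 / 1/24 = 1/5
P(W=1 | obs) = 1/30 / 1/24 = 4/5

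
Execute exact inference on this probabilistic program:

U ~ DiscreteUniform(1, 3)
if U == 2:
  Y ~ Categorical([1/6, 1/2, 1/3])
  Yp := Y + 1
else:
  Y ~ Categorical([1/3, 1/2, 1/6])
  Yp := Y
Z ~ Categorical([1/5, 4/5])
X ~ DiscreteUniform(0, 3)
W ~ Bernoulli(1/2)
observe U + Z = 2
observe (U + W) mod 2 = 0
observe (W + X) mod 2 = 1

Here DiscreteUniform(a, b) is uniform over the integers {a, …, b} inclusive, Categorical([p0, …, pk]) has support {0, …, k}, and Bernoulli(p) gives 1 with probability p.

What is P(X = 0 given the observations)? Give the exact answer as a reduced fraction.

Enumerate traces; 12 have nonzero weight after conditioning:
  (U=1, Y=0, Z=1, X=0, W=1) weight 1/90
  (U=1, Y=0, Z=1, X=2, W=1) weight 1/90
  (U=1, Y=1, Z=1, X=0, W=1) weight 1/60
  (U=1, Y=1, Z=1, X=2, W=1) weight 1/60
  (U=1, Y=2, Z=1, X=0, W=1) weight 1/180
  (U=1, Y=2, Z=1, X=2, W=1) weight 1/180
  (U=2, Y=0, Z=0, X=1, W=0) weight 1/720
  (U=2, Y=0, Z=0, X=3, W=0) weight 1/720
  … 4 more
Group by X:
  weight(X=0) = 1/30
  weight(X=1) = 1/120
  weight(X=2) = 1/30
  weight(X=3) = 1/120
Total weight = 1/30 + 1/120 + 1/30 + 1/120 = 1/12
P(X=0 | obs) = 1/30 / 1/12 = 2/5
P(X=1 | obs) = 1/120 / 1/12 = 1/10
P(X=2 | obs) = 1/30 / 1/12 = 2/5
P(X=3 | obs) = 1/120 / 1/12 = 1/10

P(X = 0 | obs) = 2/5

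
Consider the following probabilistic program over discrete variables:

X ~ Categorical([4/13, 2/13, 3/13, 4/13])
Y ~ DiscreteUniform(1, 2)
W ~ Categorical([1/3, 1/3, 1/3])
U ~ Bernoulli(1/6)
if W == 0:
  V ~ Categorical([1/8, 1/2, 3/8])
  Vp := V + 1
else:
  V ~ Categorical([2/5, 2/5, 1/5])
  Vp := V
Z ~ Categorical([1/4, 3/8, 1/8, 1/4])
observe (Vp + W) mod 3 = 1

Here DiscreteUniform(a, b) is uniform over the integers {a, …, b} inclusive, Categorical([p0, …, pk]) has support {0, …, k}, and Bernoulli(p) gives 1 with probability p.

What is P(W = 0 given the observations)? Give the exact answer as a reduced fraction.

P(W = 0 | obs) = 5/29

Enumerate traces; 192 have nonzero weight after conditioning:
  (X=0, Y=1, W=0, U=0, V=0, Z=0) weight 5/3744
  (X=0, Y=1, W=0, U=0, V=0, Z=1) weight 5/2496
  (X=0, Y=1, W=0, U=0, V=0, Z=2) weight 5/7488
  (X=0, Y=1, W=0, U=0, V=0, Z=3) weight 5/3744
  (X=0, Y=1, W=0, U=1, V=0, Z=0) weight 1/3744
  (X=0, Y=1, W=0, U=1, V=0, Z=1) weight 1/2496
  (X=0, Y=1, W=0, U=1, V=0, Z=2) weight 1/7488
  (X=0, Y=1, W=0, U=1, V=0, Z=3) weight 1/3744
  (X=0, Y=1, W=1, U=0, V=0, Z=0) weight 1/234
  (X=0, Y=1, W=2, U=0, V=2, Z=0) weight 1/468
  … 182 more
Group by W:
  weight(W=0) = 1/24
  weight(W=1) = 2/15
  weight(W=2) = 1/15
Total weight = 1/24 + 2/15 + 1/15 = 29/120
P(W=0 | obs) = 1/24 / 29/120 = 5/29
P(W=1 | obs) = 2/15 / 29/120 = 16/29
P(W=2 | obs) = 1/15 / 29/120 = 8/29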